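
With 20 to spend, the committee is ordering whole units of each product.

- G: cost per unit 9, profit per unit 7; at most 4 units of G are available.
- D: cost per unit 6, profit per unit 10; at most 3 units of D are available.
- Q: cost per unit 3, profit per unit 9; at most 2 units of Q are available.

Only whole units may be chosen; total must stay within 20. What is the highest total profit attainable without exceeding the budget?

2×D and 2×Q: cost 18 ≤ 20, profit 2·10 + 2·9 = 38.
3×D: cost 18 ≤ 20, profit 3·10 = 30.
Best is 38.

38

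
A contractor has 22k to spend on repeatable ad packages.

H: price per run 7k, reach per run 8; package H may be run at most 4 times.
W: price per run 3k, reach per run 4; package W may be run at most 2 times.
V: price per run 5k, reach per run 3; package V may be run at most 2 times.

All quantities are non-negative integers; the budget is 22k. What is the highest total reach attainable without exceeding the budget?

24

This is a bounded integer knapsack.
2×H and 2×W: price 20 ≤ 22, reach 2·8 + 2·4 = 24.
3×H: price 21 ≤ 22, reach 3·8 = 24.
Best is 24.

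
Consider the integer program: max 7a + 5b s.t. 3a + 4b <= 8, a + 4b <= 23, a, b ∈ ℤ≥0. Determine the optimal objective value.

14

The continuous relaxation peaks at (2.67, 0) with value 18.67; rounding to a feasible lattice point costs some objective.
(a,b)=(2,0): 3·2+4·0=6≤8, 1·2+4·0=2≤23, objective 14.
(a,b)=(1,1): 3·1+4·1=7≤8, 1·1+4·1=5≤23, objective 12.
(a,b)=(1,0): 3·1+4·0=3≤8, 1·1+4·0=1≤23, objective 7.
No feasible integer point exceeds 14.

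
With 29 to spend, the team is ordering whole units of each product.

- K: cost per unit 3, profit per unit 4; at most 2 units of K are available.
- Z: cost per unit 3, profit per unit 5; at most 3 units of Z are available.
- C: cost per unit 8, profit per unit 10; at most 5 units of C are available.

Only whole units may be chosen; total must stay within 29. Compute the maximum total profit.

39

Take 1×K, 3×Z, and 2×C: cost 28 ≤ 29, profit 1·4 + 3·5 + 2·10 = 39.
Z has the best ratio (5/3) and is taken to its limit of 3; remaining capacity is filled optimally with the others.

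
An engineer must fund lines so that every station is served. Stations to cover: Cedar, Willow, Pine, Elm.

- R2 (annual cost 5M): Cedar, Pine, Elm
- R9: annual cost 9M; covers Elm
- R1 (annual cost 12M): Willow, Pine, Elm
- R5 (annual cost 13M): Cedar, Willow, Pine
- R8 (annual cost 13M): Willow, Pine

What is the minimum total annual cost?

Choose R2 and R1: together they cover Cedar, Willow, Pine, Elm — every station.
Total annual cost: 5 + 12 = 17.
No cover costs less than 17.

17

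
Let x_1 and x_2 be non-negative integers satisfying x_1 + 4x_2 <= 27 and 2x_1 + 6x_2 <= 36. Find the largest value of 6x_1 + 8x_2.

108

(x_1,x_2)=(18,0) is feasible, giving 108.
(x_1,x_2)=(17,0) is feasible, giving 102.
Maximum is 108 at (x_1,x_2)=(18,0).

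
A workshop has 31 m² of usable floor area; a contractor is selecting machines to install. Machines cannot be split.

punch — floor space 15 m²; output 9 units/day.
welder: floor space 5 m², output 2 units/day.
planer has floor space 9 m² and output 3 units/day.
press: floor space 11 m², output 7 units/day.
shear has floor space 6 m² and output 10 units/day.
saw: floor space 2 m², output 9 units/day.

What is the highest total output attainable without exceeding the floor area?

This is a 0-1 knapsack instance.
Allowing fractional choices, the relaxed optimum would be about 33.2, but machines are indivisible.
punch + welder + shear + saw: floor space 15 + 5 + 6 + 2 = 28 ≤ 31, output 9 + 2 + 10 + 9 = 30.
planer + press + shear + saw: floor space 9 + 11 + 6 + 2 = 28 ≤ 31, output 3 + 7 + 10 + 9 = 29.
Best is punch, welder, shear, and saw with total output 30.

30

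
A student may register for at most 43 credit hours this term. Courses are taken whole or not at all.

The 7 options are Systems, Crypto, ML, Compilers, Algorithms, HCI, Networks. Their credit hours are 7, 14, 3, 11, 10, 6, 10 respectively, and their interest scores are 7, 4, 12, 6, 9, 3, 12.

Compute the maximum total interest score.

Allowing fractional choices, the relaxed optimum would be about 47.0, but courses are indivisible.
Systems + ML + Algorithms + HCI + Networks: credit hours 7 + 3 + 10 + 6 + 10 = 36 ≤ 43, interest score 7 + 12 + 9 + 3 + 12 = 43.
Systems + ML + Compilers + Algorithms + Networks: credit hours 7 + 3 + 11 + 10 + 10 = 41 ≤ 43, interest score 7 + 12 + 6 + 9 + 12 = 46.
ML + Compilers + Algorithms + HCI + Networks: credit hours 3 + 11 + 10 + 6 + 10 = 40 ≤ 43, interest score 12 + 6 + 9 + 3 + 12 = 42.
Best is Systems, ML, Compilers, Algorithms, and Networks with total interest score 46.

46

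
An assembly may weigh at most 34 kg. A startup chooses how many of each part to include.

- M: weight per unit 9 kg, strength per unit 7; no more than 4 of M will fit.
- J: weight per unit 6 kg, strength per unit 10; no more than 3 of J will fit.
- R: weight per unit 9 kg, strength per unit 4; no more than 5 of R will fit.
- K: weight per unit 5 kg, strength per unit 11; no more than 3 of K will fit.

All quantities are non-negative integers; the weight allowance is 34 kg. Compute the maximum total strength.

Take 3×J and 3×K: weight 33 ≤ 34, strength 3·10 + 3·11 = 63.
K has the best ratio (11/5) and is taken to its limit of 3; remaining capacity is filled optimally with the others.

63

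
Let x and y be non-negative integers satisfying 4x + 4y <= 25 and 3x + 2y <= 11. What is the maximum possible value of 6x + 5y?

26

(x,y)=(1,4): 4·1+4·4=20≤25, 3·1+2·4=11≤11, objective 26.
(x,y)=(0,5): 4·0+4·5=20≤25, 3·0+2·5=10≤11, objective 25.
(x,y)=(1,3): 4·1+4·3=16≤25, 3·1+2·3=9≤11, objective 21.
(x,y)=(0,4): 4·0+4·4=16≤25, 3·0+2·4=8≤11, objective 20.
No feasible integer point exceeds 26.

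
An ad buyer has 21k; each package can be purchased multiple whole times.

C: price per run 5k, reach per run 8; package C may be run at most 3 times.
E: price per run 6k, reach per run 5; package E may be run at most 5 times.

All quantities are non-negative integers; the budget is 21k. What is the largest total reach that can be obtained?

29

C has the best ratio (8/5); taking only C gives at most 3×8 = 24 (stopped by the supply cap of 3).
Mixing does better — 3×C and 1×E: price 21 ≤ 21, reach 3·8 + 1·5 = 29.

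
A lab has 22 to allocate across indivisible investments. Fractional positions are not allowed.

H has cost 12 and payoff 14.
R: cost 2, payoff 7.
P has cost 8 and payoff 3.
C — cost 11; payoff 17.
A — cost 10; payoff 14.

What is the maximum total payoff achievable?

Allowing fractional choices, the relaxed optimum would be about 36.6, but investments are indivisible.
R + P + C: cost 2 + 8 + 11 = 21 ≤ 22, payoff 7 + 3 + 17 = 27.
H + A: cost 12 + 10 = 22 ≤ 22, payoff 14 + 14 = 28.
C + A: cost 11 + 10 = 21 ≤ 22, payoff 17 + 14 = 31.
Best is C and A with total payoff 31.

31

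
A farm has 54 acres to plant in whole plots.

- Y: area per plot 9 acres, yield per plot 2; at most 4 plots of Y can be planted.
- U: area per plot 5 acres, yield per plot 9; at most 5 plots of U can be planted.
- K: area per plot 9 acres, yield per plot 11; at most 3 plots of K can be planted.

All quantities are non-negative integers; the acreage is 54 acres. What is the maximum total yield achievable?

78

This is a bounded integer knapsack.
Take 5×U and 3×K: area 52 ≤ 54, yield 5·9 + 3·11 = 78.
U has the best ratio (9/5) and is taken to its limit of 5; remaining capacity is filled optimally with the others.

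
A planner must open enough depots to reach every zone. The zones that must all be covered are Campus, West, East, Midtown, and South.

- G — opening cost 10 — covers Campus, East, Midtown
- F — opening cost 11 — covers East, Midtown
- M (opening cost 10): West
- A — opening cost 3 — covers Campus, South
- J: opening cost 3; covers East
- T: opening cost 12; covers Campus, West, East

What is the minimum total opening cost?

23

This is a weighted set-cover instance.
The greedy cost-per-new-zone heuristic would pick A, J, G, and M for 26, but a cheaper cover exists.
Choose G, M, and A: together they cover Campus, West, East, Midtown, South — every zone.
Total opening cost: 10 + 10 + 3 = 23.
No cover costs less than 23.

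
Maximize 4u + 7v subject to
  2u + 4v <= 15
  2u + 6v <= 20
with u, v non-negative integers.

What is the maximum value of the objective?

Relaxing integrality, the LP optimum is 30.00 at (u,v) = (7.5, 0), which is not an integer point.
(u,v)=(7,0): 2·7+4·0=14≤15, 2·7+6·0=14≤20, objective 28.
(u,v)=(6,0): 2·6+4·0=12≤15, 2·6+6·0=12≤20, objective 24.
Maximum is 28 at (u,v)=(7,0).

28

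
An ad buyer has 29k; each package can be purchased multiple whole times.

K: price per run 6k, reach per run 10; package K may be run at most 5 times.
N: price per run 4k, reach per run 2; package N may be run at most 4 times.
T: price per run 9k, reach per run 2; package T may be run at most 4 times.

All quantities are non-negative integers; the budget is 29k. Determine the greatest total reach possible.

42

K has the best ratio (10/6); taking only K gives at most 4×10 = 40 (stopped by the price limit).
Mixing does better — 4×K and 1×N: price 28 ≤ 29, reach 4·10 + 1·2 = 42.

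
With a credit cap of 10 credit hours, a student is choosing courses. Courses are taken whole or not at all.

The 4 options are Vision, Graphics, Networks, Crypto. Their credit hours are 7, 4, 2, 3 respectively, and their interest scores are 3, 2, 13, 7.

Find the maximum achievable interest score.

Allowing fractional choices, the relaxed optimum would be about 22.4, but courses are indivisible.
Networks + Crypto: credit hours 2 + 3 = 5 ≤ 10, interest score 13 + 7 = 20.
Graphics + Networks + Crypto: credit hours 4 + 2 + 3 = 9 ≤ 10, interest score 2 + 13 + 7 = 22.
Best is Graphics, Networks, and Crypto with total interest score 22.

22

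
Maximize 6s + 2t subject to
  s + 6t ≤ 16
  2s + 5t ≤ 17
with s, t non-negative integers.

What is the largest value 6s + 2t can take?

The continuous relaxation peaks at (8.5, 0) with value 51.00; rounding to a feasible lattice point costs some objective.
(s,t)=(8,0): 1·8+6·0=8≤16, 2·8+5·0=16≤17, objective 48.
(s,t)=(7,0): 1·7+6·0=7≤16, 2·7+5·0=14≤17, objective 42.
Maximum is 48 at (s,t)=(8,0).

48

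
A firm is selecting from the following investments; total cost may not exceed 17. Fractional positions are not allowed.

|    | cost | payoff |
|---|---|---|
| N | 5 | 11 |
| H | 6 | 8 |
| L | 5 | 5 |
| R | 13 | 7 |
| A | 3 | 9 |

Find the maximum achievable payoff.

This is a 0-1 knapsack instance.
Allowing fractional choices, the relaxed optimum would be about 31.0, but investments are indivisible.
N + H + A: cost 5 + 6 + 3 = 14 ≤ 17, payoff 11 + 8 + 9 = 28.
N + H + L: cost 5 + 6 + 5 = 16 ≤ 17, payoff 11 + 8 + 5 = 24.
N + L + A: cost 5 + 5 + 3 = 13 ≤ 17, payoff 11 + 5 + 9 = 25.
Best is N, H, and A with total payoff 28.

28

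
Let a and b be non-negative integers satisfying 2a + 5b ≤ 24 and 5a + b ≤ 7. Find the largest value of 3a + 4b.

16

(a,b)=(0,4) is feasible, giving 16.
(a,b)=(0,3) is feasible, giving 12.
No feasible integer point exceeds 16.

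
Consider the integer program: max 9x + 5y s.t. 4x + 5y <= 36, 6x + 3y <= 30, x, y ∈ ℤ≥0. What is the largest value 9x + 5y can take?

(x,y)=(3,4) is feasible, giving 47.
(x,y)=(2,5) is feasible, giving 43.
(x,y)=(3,3) is feasible, giving 42.
The best lattice point is (3,4), giving 47.

47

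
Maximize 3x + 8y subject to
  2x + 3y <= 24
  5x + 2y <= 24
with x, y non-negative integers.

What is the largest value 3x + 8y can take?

(x,y)=(0,8) is feasible, giving 64.
(x,y)=(1,7) is feasible, giving 59.
The best lattice point is (0,8), giving 64.

64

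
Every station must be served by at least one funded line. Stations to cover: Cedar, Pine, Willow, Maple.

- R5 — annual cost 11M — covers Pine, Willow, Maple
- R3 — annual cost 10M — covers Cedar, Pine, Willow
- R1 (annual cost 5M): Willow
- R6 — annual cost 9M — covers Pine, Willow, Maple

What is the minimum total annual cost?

19

Choose R3 and R6: together they cover Cedar, Pine, Willow, Maple — every station.
Total annual cost: 10 + 9 = 19.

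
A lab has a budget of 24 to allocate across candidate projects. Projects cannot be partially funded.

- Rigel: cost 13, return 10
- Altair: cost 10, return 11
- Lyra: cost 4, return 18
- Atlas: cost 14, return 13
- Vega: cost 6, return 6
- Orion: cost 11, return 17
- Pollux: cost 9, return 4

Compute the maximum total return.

Allowing fractional choices, the relaxed optimum would be about 44.9, but projects are indivisible.
Lyra + Orion + Pollux: cost 4 + 11 + 9 = 24 ≤ 24, return 18 + 17 + 4 = 39.
Lyra + Atlas + Vega: cost 4 + 14 + 6 = 24 ≤ 24, return 18 + 13 + 6 = 37.
Lyra + Vega + Orion: cost 4 + 6 + 11 = 21 ≤ 24, return 18 + 6 + 17 = 41.
Best is Lyra, Vega, and Orion with total return 41.

41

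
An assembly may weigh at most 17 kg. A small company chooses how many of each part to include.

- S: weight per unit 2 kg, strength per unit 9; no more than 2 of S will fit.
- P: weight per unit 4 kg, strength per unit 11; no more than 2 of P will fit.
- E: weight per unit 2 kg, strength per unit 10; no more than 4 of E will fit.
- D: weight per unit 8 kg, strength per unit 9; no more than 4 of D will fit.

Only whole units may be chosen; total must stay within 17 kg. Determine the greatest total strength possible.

E has the best ratio (10/2); taking only E gives at most 4×10 = 40 (stopped by the supply cap of 4).
Mixing does better — 2×S, 1×P, and 4×E: weight 16 ≤ 17, strength 2·9 + 1·11 + 4·10 = 69.

69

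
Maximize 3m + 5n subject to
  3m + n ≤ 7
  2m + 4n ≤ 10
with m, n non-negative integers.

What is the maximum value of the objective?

13

The continuous relaxation peaks at (1.8, 1.6) with value 13.40; rounding to a feasible lattice point costs some objective.
(m,n)=(1,2): 3·1+1·2=5≤7, 2·1+4·2=10≤10, objective 13.
(m,n)=(2,1): 3·2+1·1=7≤7, 2·2+4·1=8≤10, objective 11.
No feasible integer point exceeds 13.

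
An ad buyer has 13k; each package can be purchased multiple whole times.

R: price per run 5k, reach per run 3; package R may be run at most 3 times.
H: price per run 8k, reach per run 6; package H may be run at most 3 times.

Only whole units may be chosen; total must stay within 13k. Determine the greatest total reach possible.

9

1×H: price 8 ≤ 13, reach 1·6 = 6.
1×R and 1×H: price 13 ≤ 13, reach 1·3 + 1·6 = 9.
Best is 9.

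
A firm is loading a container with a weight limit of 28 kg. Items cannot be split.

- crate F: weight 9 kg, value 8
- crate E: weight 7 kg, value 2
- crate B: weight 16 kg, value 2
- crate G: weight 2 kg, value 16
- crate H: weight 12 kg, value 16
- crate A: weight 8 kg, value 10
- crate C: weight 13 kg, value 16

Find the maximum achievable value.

48

Take crate G, crate H, and crate C: weight 2 + 12 + 13 = 27 ≤ 28, value 16 + 16 + 16 = 48.
No other feasible combination does better.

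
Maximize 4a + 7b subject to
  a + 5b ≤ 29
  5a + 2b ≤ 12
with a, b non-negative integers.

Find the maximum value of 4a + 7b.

35

(a,b)=(0,5) is feasible, giving 35.
(a,b)=(0,4) is feasible, giving 28.
The best lattice point is (0,5), giving 35.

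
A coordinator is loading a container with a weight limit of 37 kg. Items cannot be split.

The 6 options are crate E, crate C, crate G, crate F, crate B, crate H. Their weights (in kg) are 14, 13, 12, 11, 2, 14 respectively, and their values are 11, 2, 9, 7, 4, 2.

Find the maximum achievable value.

crate E + crate F + crate B: weight 14 + 11 + 2 = 27 ≤ 37, value 11 + 7 + 4 = 22.
crate E + crate G + crate B: weight 14 + 12 + 2 = 28 ≤ 37, value 11 + 9 + 4 = 24.
crate E + crate G + crate F: weight 14 + 12 + 11 = 37 ≤ 37, value 11 + 9 + 7 = 27.
Best is crate E, crate G, and crate F with total value 27.

27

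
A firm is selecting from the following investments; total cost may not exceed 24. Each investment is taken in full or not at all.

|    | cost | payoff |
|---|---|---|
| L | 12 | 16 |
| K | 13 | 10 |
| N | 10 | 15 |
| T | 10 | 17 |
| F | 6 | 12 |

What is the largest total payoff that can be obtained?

33

L + T: cost 12 + 10 = 22 ≤ 24, payoff 16 + 17 = 33.
N + T: cost 10 + 10 = 20 ≤ 24, payoff 15 + 17 = 32.
Best is L and T with total payoff 33.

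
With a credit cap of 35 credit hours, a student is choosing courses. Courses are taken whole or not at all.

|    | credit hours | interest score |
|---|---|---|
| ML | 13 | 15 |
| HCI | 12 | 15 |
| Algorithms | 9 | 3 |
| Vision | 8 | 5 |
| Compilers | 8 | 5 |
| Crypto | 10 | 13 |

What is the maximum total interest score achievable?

This is an integer program with binary decision variables.
ML + HCI + Vision: credit hours 13 + 12 + 8 = 33 ≤ 35, interest score 15 + 15 + 5 = 35.
ML + HCI + Crypto: credit hours 13 + 12 + 10 = 35 ≤ 35, interest score 15 + 15 + 13 = 43.
Best is ML, HCI, and Crypto with total interest score 43.

43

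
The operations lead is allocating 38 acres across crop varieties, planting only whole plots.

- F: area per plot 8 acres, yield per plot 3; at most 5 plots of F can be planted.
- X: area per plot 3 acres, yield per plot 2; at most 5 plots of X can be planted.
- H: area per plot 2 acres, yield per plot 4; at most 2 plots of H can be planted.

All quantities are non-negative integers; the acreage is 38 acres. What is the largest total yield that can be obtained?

24

This is a bounded integer knapsack.
3×F, 3×X, and 2×H: area 37 ≤ 38, yield 3·3 + 3·2 + 2·4 = 23.
2×F, 5×X, and 2×H: area 35 ≤ 38, yield 2·3 + 5·2 + 2·4 = 24.
Best is 24.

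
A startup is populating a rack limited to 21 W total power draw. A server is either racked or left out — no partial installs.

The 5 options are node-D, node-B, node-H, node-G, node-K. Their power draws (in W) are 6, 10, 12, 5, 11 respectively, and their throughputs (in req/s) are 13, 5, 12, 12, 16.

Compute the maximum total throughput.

30

Treat it as a binary knapsack problem.
Allowing fractional choices, the relaxed optimum would be about 39.5, but servers are indivisible.
node-G + node-K: power draw 5 + 11 = 16 ≤ 21, throughput 12 + 16 = 28.
node-D + node-K: power draw 6 + 11 = 17 ≤ 21, throughput 13 + 16 = 29.
node-D + node-B + node-G: power draw 6 + 10 + 5 = 21 ≤ 21, throughput 13 + 5 + 12 = 30.
Best is node-D, node-B, and node-G with total throughput 30.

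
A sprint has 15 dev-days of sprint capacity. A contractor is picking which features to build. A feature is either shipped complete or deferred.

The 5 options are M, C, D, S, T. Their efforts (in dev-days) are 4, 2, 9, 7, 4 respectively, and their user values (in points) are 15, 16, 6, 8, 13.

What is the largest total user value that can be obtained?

This is an integer program with binary decision variables.
Allowing fractional choices, the relaxed optimum would be about 49.7, but features are indivisible.
M + C + T: effort 4 + 2 + 4 = 10 ≤ 15, user value 15 + 16 + 13 = 44.
M + C + S: effort 4 + 2 + 7 = 13 ≤ 15, user value 15 + 16 + 8 = 39.
Best is M, C, and T with total user value 44.

44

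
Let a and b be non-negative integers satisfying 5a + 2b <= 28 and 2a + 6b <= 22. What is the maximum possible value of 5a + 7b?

34

The continuous relaxation peaks at (4.77, 2.08) with value 38.38; rounding to a feasible lattice point costs some objective.
(a,b)=(4,2): 5·4+2·2=24≤28, 2·4+6·2=20≤22, objective 34.
(a,b)=(5,1): 5·5+2·1=27≤28, 2·5+6·1=16≤22, objective 32.
(a,b)=(3,2): 5·3+2·2=19≤28, 2·3+6·2=18≤22, objective 29.
Maximum is 34 at (a,b)=(4,2).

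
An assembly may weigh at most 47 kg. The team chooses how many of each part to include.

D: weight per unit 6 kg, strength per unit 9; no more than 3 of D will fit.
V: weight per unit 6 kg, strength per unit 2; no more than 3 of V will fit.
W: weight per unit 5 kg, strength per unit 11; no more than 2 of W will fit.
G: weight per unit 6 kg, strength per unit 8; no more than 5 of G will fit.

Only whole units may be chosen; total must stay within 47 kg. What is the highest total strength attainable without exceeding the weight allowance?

W has the best ratio (11/5); taking only W gives at most 2×11 = 22 (stopped by the supply cap of 2).
Mixing does better — 3×D, 2×W, and 3×G: weight 46 ≤ 47, strength 3·9 + 2·11 + 3·8 = 73.

73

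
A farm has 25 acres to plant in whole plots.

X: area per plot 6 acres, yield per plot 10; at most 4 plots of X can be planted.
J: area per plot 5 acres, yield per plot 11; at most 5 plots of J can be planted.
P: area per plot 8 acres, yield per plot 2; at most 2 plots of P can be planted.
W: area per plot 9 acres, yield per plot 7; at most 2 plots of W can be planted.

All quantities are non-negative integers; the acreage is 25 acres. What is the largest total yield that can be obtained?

55

Take 5×J: area 25 ≤ 25, yield 5·11 = 55.
J has the best ratio (11/5) and is taken to its limit of 5; remaining capacity is filled optimally with the others.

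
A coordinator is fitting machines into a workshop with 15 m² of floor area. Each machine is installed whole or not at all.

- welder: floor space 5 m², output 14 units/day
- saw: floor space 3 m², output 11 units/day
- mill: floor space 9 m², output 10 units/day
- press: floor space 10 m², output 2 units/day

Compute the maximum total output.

25

Allowing fractional choices, the relaxed optimum would be about 32.8, but machines are indivisible.
saw + mill: floor space 3 + 9 = 12 ≤ 15, output 11 + 10 = 21.
welder + saw: floor space 5 + 3 = 8 ≤ 15, output 14 + 11 = 25.
welder + mill: floor space 5 + 9 = 14 ≤ 15, output 14 + 10 = 24.
Best is welder and saw with total output 25.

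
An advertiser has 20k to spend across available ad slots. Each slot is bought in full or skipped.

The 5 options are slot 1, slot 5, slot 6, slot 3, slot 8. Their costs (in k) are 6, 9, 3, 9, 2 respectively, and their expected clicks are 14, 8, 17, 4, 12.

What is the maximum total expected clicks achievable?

51

This is an integer program with binary decision variables.
Take slot 1, slot 5, slot 6, and slot 8: cost 6 + 9 + 3 + 2 = 20 ≤ 20, expected clicks 14 + 8 + 17 + 12 = 51.
No other feasible combination does better.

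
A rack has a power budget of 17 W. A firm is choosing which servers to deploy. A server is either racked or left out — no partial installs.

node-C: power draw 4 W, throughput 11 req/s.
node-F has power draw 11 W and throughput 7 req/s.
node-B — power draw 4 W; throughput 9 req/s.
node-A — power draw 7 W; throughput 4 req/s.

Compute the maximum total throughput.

24

Take node-C, node-B, and node-A: power draw 4 + 4 + 7 = 15 ≤ 17, throughput 11 + 9 + 4 = 24.
No other feasible combination does better.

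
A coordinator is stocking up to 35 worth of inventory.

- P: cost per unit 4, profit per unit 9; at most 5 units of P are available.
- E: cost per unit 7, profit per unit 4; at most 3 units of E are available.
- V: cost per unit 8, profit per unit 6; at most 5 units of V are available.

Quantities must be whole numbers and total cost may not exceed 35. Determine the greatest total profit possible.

P has the best ratio (9/4); taking only P gives at most 5×9 = 45 (stopped by the supply cap of 5).
Mixing does better — 5×P, 1×E, and 1×V: cost 35 ≤ 35, profit 5·9 + 1·4 + 1·6 = 55.

55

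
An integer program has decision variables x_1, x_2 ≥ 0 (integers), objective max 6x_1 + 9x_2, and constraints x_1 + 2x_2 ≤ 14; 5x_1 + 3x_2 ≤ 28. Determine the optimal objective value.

(x_1,x_2)=(2,6): 1·2+2·6=14≤14, 5·2+3·6=28≤28, objective 66.
(x_1,x_2)=(1,6): 1·1+2·6=13≤14, 5·1+3·6=23≤28, objective 60.
(x_1,x_2)=(2,5): 1·2+2·5=12≤14, 5·2+3·5=25≤28, objective 57.
The best lattice point is (2,6), giving 66.

66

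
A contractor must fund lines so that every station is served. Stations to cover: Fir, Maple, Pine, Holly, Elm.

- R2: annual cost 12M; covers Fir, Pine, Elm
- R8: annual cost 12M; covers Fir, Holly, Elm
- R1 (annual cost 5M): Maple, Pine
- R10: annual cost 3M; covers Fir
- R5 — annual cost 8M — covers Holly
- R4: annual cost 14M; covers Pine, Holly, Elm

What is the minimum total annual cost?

Choose R8 and R1: together they cover Fir, Maple, Pine, Holly, Elm — every station.
Total annual cost: 12 + 5 = 17.

17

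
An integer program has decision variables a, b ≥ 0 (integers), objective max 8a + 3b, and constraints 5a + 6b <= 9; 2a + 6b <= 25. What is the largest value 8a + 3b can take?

(a,b)=(1,0): 5·1+6·0=5≤9, 2·1+6·0=2≤25, objective 8.
(a,b)=(0,1): 5·0+6·1=6≤9, 2·0+6·1=6≤25, objective 3.
(a,b)=(0,0): 5·0+6·0=0≤9, 2·0+6·0=0≤25, objective 0.
No feasible integer point exceeds 8.

8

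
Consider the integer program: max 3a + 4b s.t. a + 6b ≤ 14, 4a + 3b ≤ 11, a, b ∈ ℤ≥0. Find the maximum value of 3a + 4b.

Relaxing integrality, the LP optimum is 12.00 at (a,b) = (1.14, 2.14), which is not an integer point.
(a,b)=(1,2): 1·1+6·2=13≤14, 4·1+3·2=10≤11, objective 11.
(a,b)=(2,1): 1·2+6·1=8≤14, 4·2+3·1=11≤11, objective 10.
(a,b)=(0,2): 1·0+6·2=12≤14, 4·0+3·2=6≤11, objective 8.
The best lattice point is (1,2), giving 11.

11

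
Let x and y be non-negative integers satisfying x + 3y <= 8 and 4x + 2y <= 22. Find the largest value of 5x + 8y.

(x,y)=(5,1): 1·5+3·1=8≤8, 4·5+2·1=22≤22, objective 33.
(x,y)=(4,1): 1·4+3·1=7≤8, 4·4+2·1=18≤22, objective 28.
Maximum is 33 at (x,y)=(5,1).

33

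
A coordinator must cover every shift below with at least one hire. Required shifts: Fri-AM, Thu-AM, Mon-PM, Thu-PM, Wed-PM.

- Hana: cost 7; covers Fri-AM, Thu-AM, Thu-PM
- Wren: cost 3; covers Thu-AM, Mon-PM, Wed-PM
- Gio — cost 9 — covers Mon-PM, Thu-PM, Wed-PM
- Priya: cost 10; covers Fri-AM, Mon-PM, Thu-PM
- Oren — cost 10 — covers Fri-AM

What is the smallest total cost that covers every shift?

Choose Hana and Wren: together they cover Fri-AM, Thu-AM, Mon-PM, Thu-PM, Wed-PM — every shift.
Total cost: 7 + 3 = 10.
No cover costs less than 10.

10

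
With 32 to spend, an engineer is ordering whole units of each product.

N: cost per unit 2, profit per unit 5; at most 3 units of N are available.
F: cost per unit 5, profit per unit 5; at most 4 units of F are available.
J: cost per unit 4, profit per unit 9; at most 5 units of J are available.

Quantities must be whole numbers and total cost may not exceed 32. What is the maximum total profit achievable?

65

N has the best ratio (5/2); taking only N gives at most 3×5 = 15 (stopped by the supply cap of 3).
Mixing does better — 3×N, 1×F, and 5×J: cost 31 ≤ 32, profit 3·5 + 1·5 + 5·9 = 65.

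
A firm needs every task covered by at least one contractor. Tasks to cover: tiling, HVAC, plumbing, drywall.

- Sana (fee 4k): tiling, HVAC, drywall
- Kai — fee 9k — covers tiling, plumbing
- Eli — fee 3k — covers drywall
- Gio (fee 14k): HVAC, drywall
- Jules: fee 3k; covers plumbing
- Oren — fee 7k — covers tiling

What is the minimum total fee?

7

Choose Sana and Jules: together they cover tiling, HVAC, plumbing, drywall — every task.
Total fee: 4 + 3 = 7.
No cover costs less than 7.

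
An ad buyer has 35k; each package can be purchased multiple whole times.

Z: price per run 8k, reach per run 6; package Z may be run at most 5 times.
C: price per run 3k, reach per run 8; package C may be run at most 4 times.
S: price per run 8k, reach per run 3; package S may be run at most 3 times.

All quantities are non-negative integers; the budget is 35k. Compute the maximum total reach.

This is a bounded integer knapsack.
Take 2×Z and 4×C: price 28 ≤ 35, reach 2·6 + 4·8 = 44.
C has the best ratio (8/3) and is taken to its limit of 4; remaining capacity is filled optimally with the others.

44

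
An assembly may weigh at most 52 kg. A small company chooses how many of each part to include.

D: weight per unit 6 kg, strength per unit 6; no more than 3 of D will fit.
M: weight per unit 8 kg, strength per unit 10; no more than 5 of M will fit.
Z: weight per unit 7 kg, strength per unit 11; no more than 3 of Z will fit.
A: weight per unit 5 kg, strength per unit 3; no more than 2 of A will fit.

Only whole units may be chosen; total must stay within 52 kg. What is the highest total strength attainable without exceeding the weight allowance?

1×D, 4×M, and 2×Z: weight 52 ≤ 52, strength 1·6 + 4·10 + 2·11 = 68.
1×D, 3×M, and 3×Z: weight 51 ≤ 52, strength 1·6 + 3·10 + 3·11 = 69.
Best is 69.

69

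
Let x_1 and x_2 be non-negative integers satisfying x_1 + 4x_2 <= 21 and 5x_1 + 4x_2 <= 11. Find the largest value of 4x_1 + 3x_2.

Relaxing integrality, the LP optimum is 8.80 at (x_1,x_2) = (2.2, 0), which is not an integer point.
(x_1,x_2)=(2,0) is feasible, giving 8.
(x_1,x_2)=(1,1) is feasible, giving 7.
No feasible integer point exceeds 8.

8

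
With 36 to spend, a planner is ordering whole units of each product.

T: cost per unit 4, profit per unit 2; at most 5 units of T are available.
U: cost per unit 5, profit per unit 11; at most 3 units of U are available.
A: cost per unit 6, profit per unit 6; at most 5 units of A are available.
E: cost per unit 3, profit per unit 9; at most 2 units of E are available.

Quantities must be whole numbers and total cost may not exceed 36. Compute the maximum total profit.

63

E has the best ratio (9/3); taking only E gives at most 2×9 = 18 (stopped by the supply cap of 2).
Mixing does better — 3×U, 2×A, and 2×E: cost 33 ≤ 36, profit 3·11 + 2·6 + 2·9 = 63.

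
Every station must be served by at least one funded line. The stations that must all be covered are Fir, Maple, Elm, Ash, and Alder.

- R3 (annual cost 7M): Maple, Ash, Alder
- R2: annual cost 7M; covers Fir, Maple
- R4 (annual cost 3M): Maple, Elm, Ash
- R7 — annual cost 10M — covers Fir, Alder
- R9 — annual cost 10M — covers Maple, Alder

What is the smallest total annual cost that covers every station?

Choose R4 and R7: together they cover Fir, Maple, Elm, Ash, Alder — every station.
Total annual cost: 3 + 10 = 13.
No cover costs less than 13.

13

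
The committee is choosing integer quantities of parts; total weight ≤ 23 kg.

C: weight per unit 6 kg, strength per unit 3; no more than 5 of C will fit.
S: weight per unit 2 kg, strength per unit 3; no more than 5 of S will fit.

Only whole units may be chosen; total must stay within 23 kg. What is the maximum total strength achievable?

21

This is a bounded integer knapsack.
S has the best ratio (3/2); taking only S gives at most 5×3 = 15 (stopped by the supply cap of 5).
Mixing does better — 2×C and 5×S: weight 22 ≤ 23, strength 2·3 + 5·3 = 21.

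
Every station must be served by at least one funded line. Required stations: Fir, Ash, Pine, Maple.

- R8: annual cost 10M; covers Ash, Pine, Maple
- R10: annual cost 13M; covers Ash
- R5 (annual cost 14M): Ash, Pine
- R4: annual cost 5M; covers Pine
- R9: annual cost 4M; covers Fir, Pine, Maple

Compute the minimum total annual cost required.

14

Choose R8 and R9: together they cover Fir, Ash, Pine, Maple — every station.
Total annual cost: 10 + 4 = 14.
No cover costs less than 14.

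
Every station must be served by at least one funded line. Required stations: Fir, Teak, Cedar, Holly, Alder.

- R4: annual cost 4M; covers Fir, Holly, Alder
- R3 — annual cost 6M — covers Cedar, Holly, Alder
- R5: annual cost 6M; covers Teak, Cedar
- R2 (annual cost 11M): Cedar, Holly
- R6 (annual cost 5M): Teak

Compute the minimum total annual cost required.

Choose R4 and R5: together they cover Fir, Teak, Cedar, Holly, Alder — every station.
Total annual cost: 4 + 6 = 10.
No cover costs less than 10.

10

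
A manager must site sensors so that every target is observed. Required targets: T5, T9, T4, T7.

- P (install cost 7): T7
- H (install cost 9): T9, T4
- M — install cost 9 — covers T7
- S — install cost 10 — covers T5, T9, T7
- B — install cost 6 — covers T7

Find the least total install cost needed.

Choose H and S: together they cover T5, T9, T4, T7 — every target.
Total install cost: 9 + 10 = 19.
No cover costs less than 19.

19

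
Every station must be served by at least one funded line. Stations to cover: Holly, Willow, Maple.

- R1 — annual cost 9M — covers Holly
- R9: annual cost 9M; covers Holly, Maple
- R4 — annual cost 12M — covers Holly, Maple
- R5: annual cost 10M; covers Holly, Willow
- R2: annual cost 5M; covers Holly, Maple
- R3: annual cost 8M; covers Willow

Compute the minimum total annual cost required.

This is an integer covering problem.
Choose R2 and R3: together they cover Holly, Willow, Maple — every station.
Total annual cost: 5 + 8 = 13.

13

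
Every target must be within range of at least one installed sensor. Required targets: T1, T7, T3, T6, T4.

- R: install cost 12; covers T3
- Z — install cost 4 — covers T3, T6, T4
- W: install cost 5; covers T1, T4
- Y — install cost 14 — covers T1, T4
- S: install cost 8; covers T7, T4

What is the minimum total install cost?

Choose Z, W, and S: together they cover T1, T7, T3, T6, T4 — every target.
Total install cost: 4 + 5 + 8 = 17.

17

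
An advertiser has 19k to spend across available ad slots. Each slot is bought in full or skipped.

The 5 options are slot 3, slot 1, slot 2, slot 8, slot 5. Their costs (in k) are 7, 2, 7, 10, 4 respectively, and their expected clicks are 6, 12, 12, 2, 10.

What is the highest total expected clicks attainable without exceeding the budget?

Allowing fractional choices, the relaxed optimum would be about 39.1, but ad slots are indivisible.
slot 3 + slot 1 + slot 2: cost 7 + 2 + 7 = 16 ≤ 19, expected clicks 6 + 12 + 12 = 30.
slot 3 + slot 1 + slot 5: cost 7 + 2 + 4 = 13 ≤ 19, expected clicks 6 + 12 + 10 = 28.
slot 1 + slot 2 + slot 5: cost 2 + 7 + 4 = 13 ≤ 19, expected clicks 12 + 12 + 10 = 34.
Best is slot 1, slot 2, and slot 5 with total expected clicks 34.

34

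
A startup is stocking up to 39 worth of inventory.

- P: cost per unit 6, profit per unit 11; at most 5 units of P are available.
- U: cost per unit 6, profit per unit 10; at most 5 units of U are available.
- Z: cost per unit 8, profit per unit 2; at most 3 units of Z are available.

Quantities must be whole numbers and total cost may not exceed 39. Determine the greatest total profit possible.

65

This is a bounded integer knapsack.
P has the best ratio (11/6); taking only P gives at most 5×11 = 55 (stopped by the supply cap of 5).
Mixing does better — 5×P and 1×U: cost 36 ≤ 39, profit 5·11 + 1·10 = 65.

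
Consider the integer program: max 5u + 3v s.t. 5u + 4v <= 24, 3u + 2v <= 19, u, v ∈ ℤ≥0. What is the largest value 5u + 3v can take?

23

The continuous relaxation peaks at (4.8, 0) with value 24.00; rounding to a feasible lattice point costs some objective.
(u,v)=(4,1): 5·4+4·1=24≤24, 3·4+2·1=14≤19, objective 23.
(u,v)=(3,2): 5·3+4·2=23≤24, 3·3+2·2=13≤19, objective 21.
(u,v)=(4,0): 5·4+4·0=20≤24, 3·4+2·0=12≤19, objective 20.
Maximum is 23 at (u,v)=(4,1).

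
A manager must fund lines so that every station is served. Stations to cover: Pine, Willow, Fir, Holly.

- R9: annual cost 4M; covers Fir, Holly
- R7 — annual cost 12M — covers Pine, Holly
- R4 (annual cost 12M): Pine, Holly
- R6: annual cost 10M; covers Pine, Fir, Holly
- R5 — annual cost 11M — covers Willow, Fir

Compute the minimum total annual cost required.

21

This is an integer covering problem.
The greedy cost-per-new-station heuristic would pick R9, R6, and R5 for 25, but a cheaper cover exists.
Choose R6 and R5: together they cover Pine, Willow, Fir, Holly — every station.
Total annual cost: 10 + 11 = 21.
No cover costs less than 21.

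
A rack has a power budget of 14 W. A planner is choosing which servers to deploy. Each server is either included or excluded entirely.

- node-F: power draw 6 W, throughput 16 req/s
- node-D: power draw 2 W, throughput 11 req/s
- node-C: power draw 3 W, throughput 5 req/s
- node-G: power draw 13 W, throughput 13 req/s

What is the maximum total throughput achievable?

Allowing fractional choices, the relaxed optimum would be about 35.0, but servers are indivisible.
node-F + node-D: power draw 6 + 2 = 8 ≤ 14, throughput 16 + 11 = 27.
node-F + node-D + node-C: power draw 6 + 2 + 3 = 11 ≤ 14, throughput 16 + 11 + 5 = 32.
Best is node-F, node-D, and node-C with total throughput 32.

32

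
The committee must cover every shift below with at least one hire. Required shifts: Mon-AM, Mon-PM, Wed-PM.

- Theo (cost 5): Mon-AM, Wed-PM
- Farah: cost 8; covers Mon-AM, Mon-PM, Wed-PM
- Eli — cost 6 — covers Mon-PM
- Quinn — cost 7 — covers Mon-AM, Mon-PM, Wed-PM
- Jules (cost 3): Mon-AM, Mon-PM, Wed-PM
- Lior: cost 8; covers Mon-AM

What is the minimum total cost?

3

Jules alone covers Mon-AM, Mon-PM, Wed-PM — every shift.
Total cost: 3.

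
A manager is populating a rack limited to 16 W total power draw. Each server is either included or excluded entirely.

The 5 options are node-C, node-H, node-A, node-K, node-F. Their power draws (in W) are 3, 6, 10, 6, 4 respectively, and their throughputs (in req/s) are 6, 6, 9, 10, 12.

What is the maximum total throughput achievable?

node-C + node-H + node-F: power draw 3 + 6 + 4 = 13 ≤ 16, throughput 6 + 6 + 12 = 24.
node-C + node-K + node-F: power draw 3 + 6 + 4 = 13 ≤ 16, throughput 6 + 10 + 12 = 28.
node-H + node-K + node-F: power draw 6 + 6 + 4 = 16 ≤ 16, throughput 6 + 10 + 12 = 28.
The maximum throughput is 28; one optimal choice is node-C, node-K, and node-F.

28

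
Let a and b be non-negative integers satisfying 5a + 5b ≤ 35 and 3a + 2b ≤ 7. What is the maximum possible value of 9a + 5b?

19

(a,b)=(1,2) is feasible, giving 19.
(a,b)=(2,0) is feasible, giving 18.
(a,b)=(0,3) is feasible, giving 15.
(a,b)=(1,1) is feasible, giving 14.
Maximum is 19 at (a,b)=(1,2).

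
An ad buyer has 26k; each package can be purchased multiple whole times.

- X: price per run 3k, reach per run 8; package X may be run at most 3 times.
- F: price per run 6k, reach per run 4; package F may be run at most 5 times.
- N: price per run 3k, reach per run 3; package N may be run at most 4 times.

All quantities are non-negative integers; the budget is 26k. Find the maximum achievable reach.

37

Take 3×X, 1×F, and 3×N: price 24 ≤ 26, reach 3·8 + 1·4 + 3·3 = 37.
X has the best ratio (8/3) and is taken to its limit of 3; remaining capacity is filled optimally with the others.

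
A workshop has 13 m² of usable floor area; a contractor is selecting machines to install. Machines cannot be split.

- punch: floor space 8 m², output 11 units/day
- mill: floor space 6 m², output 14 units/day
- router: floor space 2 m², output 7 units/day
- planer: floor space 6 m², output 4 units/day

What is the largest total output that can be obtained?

21

This is a 0-1 knapsack instance.
mill + router: floor space 6 + 2 = 8 ≤ 13, output 14 + 7 = 21.
punch + router: floor space 8 + 2 = 10 ≤ 13, output 11 + 7 = 18.
Best is mill and router with total output 21.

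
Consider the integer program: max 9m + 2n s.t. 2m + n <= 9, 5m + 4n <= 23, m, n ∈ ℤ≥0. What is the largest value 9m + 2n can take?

36

(m,n)=(4,0) is feasible, giving 36.
(m,n)=(3,1) is feasible, giving 29.
No feasible integer point exceeds 36.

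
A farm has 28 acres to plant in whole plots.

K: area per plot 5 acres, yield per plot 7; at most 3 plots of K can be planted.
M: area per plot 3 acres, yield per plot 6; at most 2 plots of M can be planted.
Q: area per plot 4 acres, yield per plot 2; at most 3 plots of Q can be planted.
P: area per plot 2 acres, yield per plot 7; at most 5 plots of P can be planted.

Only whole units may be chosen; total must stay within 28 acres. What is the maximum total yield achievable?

62

Take 3×K, 1×M, and 5×P: area 28 ≤ 28, yield 3·7 + 1·6 + 5·7 = 62.
P has the best ratio (7/2) and is taken to its limit of 5; remaining capacity is filled optimally with the others.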